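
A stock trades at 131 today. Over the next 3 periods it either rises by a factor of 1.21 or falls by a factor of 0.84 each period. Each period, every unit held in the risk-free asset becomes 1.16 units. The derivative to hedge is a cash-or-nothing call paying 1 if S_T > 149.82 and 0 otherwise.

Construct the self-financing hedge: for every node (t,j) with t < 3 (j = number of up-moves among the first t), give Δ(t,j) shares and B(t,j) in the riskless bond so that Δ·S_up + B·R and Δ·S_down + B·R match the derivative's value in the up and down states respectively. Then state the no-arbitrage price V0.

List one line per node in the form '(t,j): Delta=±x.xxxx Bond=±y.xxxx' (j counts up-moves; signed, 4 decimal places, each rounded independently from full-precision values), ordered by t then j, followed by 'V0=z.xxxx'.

(0,0): Delta=0.0036 Bond=0.1392
(1,0): Delta=0.0183 Bond=-1.4592
(1,1): Delta=0.0020 Bond=0.4147
(2,0): Delta=0.0000 Bond=0.0000
(2,1): Delta=0.0203 Bond=-1.9571
(2,2): Delta=0.0000 Bond=0.8621
V0=0.6087

No-arbitrage ⇒ martingale measure with p* = (R−d)/(u−d) = 0.8649.
Terminal payoffs: V(3,0)=0.0000, V(3,1)=0.0000, V(3,2)=1.0000, V(3,3)=1.0000
  t=2,j=0: stock 92.4336 → up 111.8447 (V=0.0000), down 77.6442 (V=0.0000). Price 0.0000; hedge Δ=0.0000, bond B=0.0000.
  t=2,j=1: stock 133.1484 → up 161.1096 (V=1.0000), down 111.8447 (V=0.0000). Price 0.7456; hedge Δ=0.0203, bond B=-1.9571.
  t=2,j=2: stock 191.7971 → up 232.0745 (V=1.0000), down 161.1096 (V=1.0000). Price 0.8621; hedge Δ=0.0000, bond B=0.8621.
  t=1,j=0: stock 110.0400 → up 133.1484 (V=0.7456), down 92.4336 (V=0.0000). Price 0.5559; hedge Δ=0.0183, bond B=-1.4592.
  t=1,j=1: stock 158.5100 → up 191.7971 (V=0.8621), down 133.1484 (V=0.7456). Price 0.7296; hedge Δ=0.0020, bond B=0.4147.
  t=0,j=0: stock 131.0000 → up 158.5100 (V=0.7296), down 110.0400 (V=0.5559). Price 0.6087; hedge Δ=0.0036, bond B=0.1392.
Check: Δ(0,0)·S0 + B(0,0) = 0.6087 = V0.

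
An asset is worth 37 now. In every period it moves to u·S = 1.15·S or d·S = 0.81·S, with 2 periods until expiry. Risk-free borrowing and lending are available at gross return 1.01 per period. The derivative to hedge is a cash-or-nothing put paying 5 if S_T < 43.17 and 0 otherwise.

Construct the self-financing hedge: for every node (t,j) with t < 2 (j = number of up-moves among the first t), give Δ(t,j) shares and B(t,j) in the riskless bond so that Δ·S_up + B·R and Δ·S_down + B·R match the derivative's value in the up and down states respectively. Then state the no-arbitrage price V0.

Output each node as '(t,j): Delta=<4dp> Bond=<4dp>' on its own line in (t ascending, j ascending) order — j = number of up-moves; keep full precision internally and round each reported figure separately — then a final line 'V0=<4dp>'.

Risk-neutral probability p* = (R−d)/(u−d) = (1.01−0.81)/(1.15−0.81) = 0.5882.
At expiry t=2: V(2,0)=5.0000, V(2,1)=5.0000, V(2,2)=0.0000
  t=1,j=0: stock 29.9700 → up 34.4655 (V=5.0000), down 24.2757 (V=5.0000). Price 4.9505; hedge Δ=0.0000, bond B=4.9505.
  t=1,j=1: stock 42.5500 → up 48.9325 (V=0.0000), down 34.4655 (V=5.0000). Price 2.0384; hedge Δ=-0.3456, bond B=16.7443.
  t=0,j=0: stock 37.0000 → up 42.5500 (V=2.0384), down 29.9700 (V=4.9505). Price 3.2055; hedge Δ=-0.2315, bond B=11.7703.
Check: Δ(0,0)·S0 + B(0,0) = 3.2055 = V0.

(0,0): Delta=-0.2315 Bond=11.7703
(1,0): Delta=0.0000 Bond=4.9505
(1,1): Delta=-0.3456 Bond=16.7443
V0=3.2055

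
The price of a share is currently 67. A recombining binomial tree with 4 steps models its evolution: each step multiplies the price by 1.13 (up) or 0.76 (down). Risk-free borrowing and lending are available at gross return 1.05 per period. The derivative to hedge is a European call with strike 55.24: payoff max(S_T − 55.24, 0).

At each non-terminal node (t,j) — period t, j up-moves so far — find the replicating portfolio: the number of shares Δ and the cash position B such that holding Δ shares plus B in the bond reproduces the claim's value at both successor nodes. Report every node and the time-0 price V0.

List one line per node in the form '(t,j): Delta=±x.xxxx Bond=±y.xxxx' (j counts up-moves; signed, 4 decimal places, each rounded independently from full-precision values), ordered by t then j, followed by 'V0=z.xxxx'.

(0,0): Delta=0.8533 Bond=-34.1591
(1,0): Delta=0.5392 Bond=-19.8737
(1,1): Delta=0.9116 Bond=-40.2790
(2,0): Delta=0.0000 Bond=0.0000
(2,1): Delta=0.6393 Bond=-26.6239
(2,2): Delta=0.9621 Bond=-46.6155
(3,0): Delta=0.0000 Bond=0.0000
(3,1): Delta=0.0000 Bond=0.0000
(3,2): Delta=0.7579 Bond=-35.6668
(3,3): Delta=1.0000 Bond=-52.6095
V0=23.0125

Since d<R<u, set p* = (R−d)/(u−d) = 0.7838; price each node as the discounted p*-expectation of its children.
At expiry t=4: V(4,0)=0.0000, V(4,1)=0.0000, V(4,2)=0.0000, V(4,3)=18.2323, V(4,4)=54.0017
  t=3,j=0: stock 29.4114 → up 33.2349 (V=0.0000), down 22.3527 (V=0.0000). Price 0.0000; hedge Δ=0.0000, bond B=0.0000.
  t=3,j=1: stock 43.7301 → up 49.4150 (V=0.0000), down 33.2349 (V=0.0000). Price 0.0000; hedge Δ=0.0000, bond B=0.0000.
  t=3,j=2: stock 65.0197 → up 73.4723 (V=18.2323), down 49.4150 (V=0.0000). Price 13.6097; hedge Δ=0.7579, bond B=-35.6668.
  t=3,j=3: stock 96.6741 → up 109.2417 (V=54.0017), down 73.4723 (V=18.2323). Price 44.0646; hedge Δ=1.0000, bond B=-52.6095.
  t=2,j=0: stock 38.6992 → up 43.7301 (V=0.0000), down 29.4114 (V=0.0000). Price 0.0000; hedge Δ=0.0000, bond B=0.0000.
  t=2,j=1: stock 57.5396 → up 65.0197 (V=13.6097), down 43.7301 (V=0.0000). Price 10.1591; hedge Δ=0.6393, bond B=-26.6239.
  t=2,j=2: stock 85.5523 → up 96.6741 (V=44.0646), down 65.0197 (V=13.6097). Price 35.6950; hedge Δ=0.9621, bond B=-46.6155.
  t=1,j=0: stock 50.9200 → up 57.5396 (V=10.1591), down 38.6992 (V=0.0000). Price 7.5834; hedge Δ=0.5392, bond B=-19.8737.
  t=1,j=1: stock 75.7100 → up 85.5523 (V=35.6950), down 57.5396 (V=10.1591). Price 28.7369; hedge Δ=0.9116, bond B=-40.2790.
  t=0,j=0: stock 67.0000 → up 75.7100 (V=28.7369), down 50.9200 (V=7.5834). Price 23.0125; hedge Δ=0.8533, bond B=-34.1591.
The time-0 hedge costs 23.0125, which is the no-arbitrage price.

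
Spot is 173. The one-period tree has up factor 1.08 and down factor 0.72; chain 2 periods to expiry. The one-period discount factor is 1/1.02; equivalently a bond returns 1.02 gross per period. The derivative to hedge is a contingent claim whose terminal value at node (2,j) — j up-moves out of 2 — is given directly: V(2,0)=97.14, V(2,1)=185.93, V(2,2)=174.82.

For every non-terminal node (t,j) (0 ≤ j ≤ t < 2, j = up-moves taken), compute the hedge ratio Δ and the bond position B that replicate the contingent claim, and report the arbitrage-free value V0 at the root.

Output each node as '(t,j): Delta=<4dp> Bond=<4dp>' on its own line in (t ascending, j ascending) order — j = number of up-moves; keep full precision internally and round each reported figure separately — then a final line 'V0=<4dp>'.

(0,0): Delta=0.0872 Bond=153.8367
(1,0): Delta=1.9801 Bond=-78.8627
(1,1): Delta=-0.1652 Bond=204.0686
V0=168.9238

No-arbitrage ⇒ martingale measure with p* = (R−d)/(u−d) = 0.8333.
Payoff layer (t=2): V(2,0)=97.1400, V(2,1)=185.9300, V(2,2)=174.8200
  t=1,j=0: stock 124.5600 → up 134.5248 (V=185.9300), down 89.6832 (V=97.1400). Price 167.7761; hedge Δ=1.9801, bond B=-78.8627.
  t=1,j=1: stock 186.8400 → up 201.7872 (V=174.8200), down 134.5248 (V=185.9300). Price 173.2075; hedge Δ=-0.1652, bond B=204.0686.
  t=0,j=0: stock 173.0000 → up 186.8400 (V=173.2075), down 124.5600 (V=167.7761). Price 168.9238; hedge Δ=0.0872, bond B=153.8367.
Check: Δ(0,0)·S0 + B(0,0) = 168.9238 = V0.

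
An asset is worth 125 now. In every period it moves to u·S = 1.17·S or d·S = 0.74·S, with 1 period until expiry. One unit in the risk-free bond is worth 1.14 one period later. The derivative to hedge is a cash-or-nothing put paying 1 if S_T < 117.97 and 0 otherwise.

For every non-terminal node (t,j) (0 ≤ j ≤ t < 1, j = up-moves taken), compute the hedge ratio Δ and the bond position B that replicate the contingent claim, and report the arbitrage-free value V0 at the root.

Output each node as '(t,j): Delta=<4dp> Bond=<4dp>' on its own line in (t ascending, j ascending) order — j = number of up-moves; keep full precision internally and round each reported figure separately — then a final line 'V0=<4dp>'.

No-arbitrage ⇒ martingale measure with p* = (R−d)/(u−d) = 0.9302.
Terminal values V(1,·): V(1,0)=1.0000, V(1,1)=0.0000
(0,0): S=125.0000. Δ = (V_up−V_dn)/(S_up−S_dn) = (0.0000−1.0000)/(146.2500−92.5000) = -0.0186. V = [p*·0.0000 + (1−p*)·1.0000]/1.14 = 0.0612. B = V − Δ·S = 2.3868.
Check: Δ(0,0)·S0 + B(0,0) = 0.0612 = V0.

(0,0): Delta=-0.0186 Bond=2.3868
V0=0.0612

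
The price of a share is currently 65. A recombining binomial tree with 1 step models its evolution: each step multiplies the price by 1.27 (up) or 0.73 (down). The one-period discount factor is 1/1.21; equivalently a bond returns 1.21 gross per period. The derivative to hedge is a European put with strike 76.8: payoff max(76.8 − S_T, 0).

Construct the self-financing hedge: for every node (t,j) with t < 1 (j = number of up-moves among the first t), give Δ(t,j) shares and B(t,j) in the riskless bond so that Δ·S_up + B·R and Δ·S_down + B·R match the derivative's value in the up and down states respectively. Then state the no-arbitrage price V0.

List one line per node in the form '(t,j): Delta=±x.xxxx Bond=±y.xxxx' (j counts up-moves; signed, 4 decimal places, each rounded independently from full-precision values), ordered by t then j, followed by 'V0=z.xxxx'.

Under the risk-neutral measure, an up-move has probability p* = (R−d)/(u−d) = 0.8889 and values discount at R = 1.21.
Terminal payoffs: V(1,0)=29.3500, V(1,1)=0.0000
(0,0): S=65.0000. Δ = (V_up−V_dn)/(S_up−S_dn) = (0.0000−29.3500)/(82.5500−47.4500) = -0.8362. V = [p*·0.0000 + (1−p*)·29.3500]/1.21 = 2.6951. B = V − Δ·S = 57.0470.
Self-financing check: at every node Δ·S+B equals the discounted successor values.

(0,0): Delta=-0.8362 Bond=57.0470
V0=2.6951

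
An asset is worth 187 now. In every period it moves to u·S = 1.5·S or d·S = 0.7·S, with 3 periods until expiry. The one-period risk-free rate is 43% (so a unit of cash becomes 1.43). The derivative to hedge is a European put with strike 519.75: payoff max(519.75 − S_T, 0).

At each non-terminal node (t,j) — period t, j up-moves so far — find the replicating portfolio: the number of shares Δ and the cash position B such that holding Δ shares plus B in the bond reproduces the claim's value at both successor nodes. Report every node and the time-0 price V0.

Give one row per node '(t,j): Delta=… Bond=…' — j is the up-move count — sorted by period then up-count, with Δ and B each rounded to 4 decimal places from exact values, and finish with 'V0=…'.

(0,0): Delta=-0.6969 Bond=149.9911
(1,0): Delta=-1.0000 Bond=254.1689
(1,1): Delta=-0.6833 Bond=210.6822
(2,0): Delta=-1.0000 Bond=363.4615
(2,1): Delta=-1.0000 Bond=363.4615
(2,2): Delta=-0.6691 Bond=295.3125
V0=19.6791

No-arbitrage ⇒ martingale measure with p* = (R−d)/(u−d) = 0.9125.
Terminal payoffs: V(3,0)=455.6090, V(3,1)=382.3050, V(3,2)=225.2250, V(3,3)=0.0000
Node (2,0) S=91.6300: V=(p*·382.3050+(1−p*)·455.6090)/1.43=271.8315; Δ=(382.3050−455.6090)/(137.4450−64.1410)=-1.0000; B=V−Δ·S=363.4615
Node (2,1) S=196.3500: V=(p*·225.2250+(1−p*)·382.3050)/1.43=167.1115; Δ=(225.2250−382.3050)/(294.5250−137.4450)=-1.0000; B=V−Δ·S=363.4615
Node (2,2) S=420.7500: V=(p*·0.0000+(1−p*)·225.2250)/1.43=13.7813; Δ=(0.0000−225.2250)/(631.1250−294.5250)=-0.6691; B=V−Δ·S=295.3125
Node (1,0) S=130.9000: V=(p*·167.1115+(1−p*)·271.8315)/1.43=123.2689; Δ=(167.1115−271.8315)/(196.3500−91.6300)=-1.0000; B=V−Δ·S=254.1689
Node (1,1) S=280.5000: V=(p*·13.7813+(1−p*)·167.1115)/1.43=19.0193; Δ=(13.7813−167.1115)/(420.7500−196.3500)=-0.6833; B=V−Δ·S=210.6822
Node (0,0) S=187.0000: V=(p*·19.0193+(1−p*)·123.2689)/1.43=19.6791; Δ=(19.0193−123.2689)/(280.5000−130.9000)=-0.6969; B=V−Δ·S=149.9911
Check: Δ(0,0)·S0 + B(0,0) = 19.6791 = V0.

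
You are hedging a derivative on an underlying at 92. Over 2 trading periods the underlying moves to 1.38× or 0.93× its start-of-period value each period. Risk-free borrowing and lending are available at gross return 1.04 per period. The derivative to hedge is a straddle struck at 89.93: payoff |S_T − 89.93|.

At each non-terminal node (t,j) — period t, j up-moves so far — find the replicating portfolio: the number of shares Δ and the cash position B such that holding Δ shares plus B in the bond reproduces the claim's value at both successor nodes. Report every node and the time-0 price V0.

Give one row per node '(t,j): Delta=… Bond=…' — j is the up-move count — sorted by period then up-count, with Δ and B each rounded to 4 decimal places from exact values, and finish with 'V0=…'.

(0,0): Delta=0.6364 Bond=-38.7617
(1,0): Delta=0.4619 Bond=-25.3784
(1,1): Delta=1.0000 Bond=-86.4712
V0=19.7897

Under the risk-neutral measure, an up-move has probability p* = (R−d)/(u−d) = 0.2444 and values discount at R = 1.04.
Payoff layer (t=2): V(2,0)=10.3592, V(2,1)=28.1428, V(2,2)=85.2748
(1,0): S=85.5600. Δ = (V_up−V_dn)/(S_up−S_dn) = (28.1428−10.3592)/(118.0728−79.5708) = 0.4619. V = [p*·28.1428 + (1−p*)·10.3592]/1.04 = 14.1407. B = V − Δ·S = -25.3784.
(1,1): S=126.9600. Δ = (V_up−V_dn)/(S_up−S_dn) = (85.2748−28.1428)/(175.2048−118.0728) = 1.0000. V = [p*·85.2748 + (1−p*)·28.1428]/1.04 = 40.4888. B = V − Δ·S = -86.4712.
(0,0): S=92.0000. Δ = (V_up−V_dn)/(S_up−S_dn) = (40.4888−14.1407)/(126.9600−85.5600) = 0.6364. V = [p*·40.4888 + (1−p*)·14.1407]/1.04 = 19.7897. B = V − Δ·S = -38.7617.
Check: Δ(0,0)·S0 + B(0,0) = 19.7897 = V0.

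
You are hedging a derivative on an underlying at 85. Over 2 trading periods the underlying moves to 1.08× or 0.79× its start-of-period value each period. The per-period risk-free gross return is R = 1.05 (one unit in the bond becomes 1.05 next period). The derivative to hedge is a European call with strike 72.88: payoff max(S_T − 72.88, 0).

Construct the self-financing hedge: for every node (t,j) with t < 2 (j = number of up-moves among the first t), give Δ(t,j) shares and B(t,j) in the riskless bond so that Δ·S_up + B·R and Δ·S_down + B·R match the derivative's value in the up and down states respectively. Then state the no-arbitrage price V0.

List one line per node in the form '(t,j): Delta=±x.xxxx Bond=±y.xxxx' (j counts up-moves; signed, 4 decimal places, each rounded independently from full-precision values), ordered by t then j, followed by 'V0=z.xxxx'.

The replicating-portfolio and risk-neutral prices coincide; use p* = (1.05−0.79)/(1.08−0.79) = 0.8966 for the latter.
Terminal values V(2,·): V(2,0)=0.0000, V(2,1)=0.0000, V(2,2)=26.2640
(1,0): S=67.1500. Δ = (V_up−V_dn)/(S_up−S_dn) = (0.0000−0.0000)/(72.5220−53.0485) = 0.0000. V = [p*·0.0000 + (1−p*)·0.0000]/1.05 = 0.0000. B = V − Δ·S = 0.0000.
(1,1): S=91.8000. Δ = (V_up−V_dn)/(S_up−S_dn) = (26.2640−0.0000)/(99.1440−72.5220) = 0.9866. V = [p*·26.2640 + (1−p*)·0.0000]/1.05 = 22.4257. B = V − Δ·S = -68.1398.
(0,0): S=85.0000. Δ = (V_up−V_dn)/(S_up−S_dn) = (22.4257−0.0000)/(91.8000−67.1500) = 0.9098. V = [p*·22.4257 + (1−p*)·0.0000]/1.05 = 19.1484. B = V − Δ·S = -58.1817.
Each (Δ,B) replicates both successor values, so the strategy is self-financing and V0 is arbitrage-free.

(0,0): Delta=0.9098 Bond=-58.1817
(1,0): Delta=0.0000 Bond=0.0000
(1,1): Delta=0.9866 Bond=-68.1398
V0=19.1484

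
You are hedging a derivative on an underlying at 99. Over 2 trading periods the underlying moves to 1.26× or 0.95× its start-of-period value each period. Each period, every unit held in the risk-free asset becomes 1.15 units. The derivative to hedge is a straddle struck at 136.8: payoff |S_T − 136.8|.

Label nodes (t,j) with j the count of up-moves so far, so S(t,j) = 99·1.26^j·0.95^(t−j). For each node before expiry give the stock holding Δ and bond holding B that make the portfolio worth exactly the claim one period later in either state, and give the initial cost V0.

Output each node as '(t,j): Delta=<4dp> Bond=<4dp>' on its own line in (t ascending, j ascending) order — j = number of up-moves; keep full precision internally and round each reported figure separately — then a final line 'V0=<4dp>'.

(0,0): Delta=-0.2552 Bond=42.5279
(1,0): Delta=-1.0000 Bond=118.9565
(1,1): Delta=0.0537 Bond=10.3799
V0=17.2641

Risk-neutral probability p* = (R−d)/(u−d) = (1.15−0.95)/(1.26−0.95) = 0.6452.
At expiry t=2: V(2,0)=47.4525, V(2,1)=18.2970, V(2,2)=20.3724
  t=1,j=0: stock 94.0500 → up 118.5030 (V=18.2970), down 89.3475 (V=47.4525). Price 24.9065; hedge Δ=-1.0000, bond B=118.9565.
  t=1,j=1: stock 124.7400 → up 157.1724 (V=20.3724), down 118.5030 (V=18.2970). Price 17.0748; hedge Δ=0.0537, bond B=10.3799.
  t=0,j=0: stock 99.0000 → up 124.7400 (V=17.0748), down 94.0500 (V=24.9065). Price 17.2641; hedge Δ=-0.2552, bond B=42.5279.
Check: Δ(0,0)·S0 + B(0,0) = 17.2641 = V0.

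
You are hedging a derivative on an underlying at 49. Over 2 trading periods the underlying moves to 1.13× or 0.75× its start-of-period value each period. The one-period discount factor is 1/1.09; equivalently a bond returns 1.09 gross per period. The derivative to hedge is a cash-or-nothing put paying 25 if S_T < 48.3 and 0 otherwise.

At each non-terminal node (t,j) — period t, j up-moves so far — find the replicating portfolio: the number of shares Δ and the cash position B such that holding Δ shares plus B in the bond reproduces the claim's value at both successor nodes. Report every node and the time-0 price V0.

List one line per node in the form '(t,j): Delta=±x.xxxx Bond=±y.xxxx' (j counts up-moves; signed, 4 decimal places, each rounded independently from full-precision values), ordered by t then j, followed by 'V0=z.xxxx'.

Since d<R<u, set p* = (R−d)/(u−d) = 0.8947; price each node as the discounted p*-expectation of its children.
Payoff layer (t=2): V(2,0)=25.0000, V(2,1)=25.0000, V(2,2)=0.0000
(1,0): S=36.7500. Δ = (V_up−V_dn)/(S_up−S_dn) = (25.0000−25.0000)/(41.5275−27.5625) = 0.0000. V = [p*·25.0000 + (1−p*)·25.0000]/1.09 = 22.9358. B = V − Δ·S = 22.9358.
(1,1): S=55.3700. Δ = (V_up−V_dn)/(S_up−S_dn) = (0.0000−25.0000)/(62.5681−41.5275) = -1.1882. V = [p*·0.0000 + (1−p*)·25.0000]/1.09 = 2.4143. B = V − Δ·S = 68.2038.
(0,0): S=49.0000. Δ = (V_up−V_dn)/(S_up−S_dn) = (2.4143−22.9358)/(55.3700−36.7500) = -1.1021. V = [p*·2.4143 + (1−p*)·22.9358]/1.09 = 4.1967. B = V − Δ·S = 58.2007.
Check: Δ(0,0)·S0 + B(0,0) = 4.1967 = V0.

(0,0): Delta=-1.1021 Bond=58.2007
(1,0): Delta=0.0000 Bond=22.9358
(1,1): Delta=-1.1882 Bond=68.2038
V0=4.1967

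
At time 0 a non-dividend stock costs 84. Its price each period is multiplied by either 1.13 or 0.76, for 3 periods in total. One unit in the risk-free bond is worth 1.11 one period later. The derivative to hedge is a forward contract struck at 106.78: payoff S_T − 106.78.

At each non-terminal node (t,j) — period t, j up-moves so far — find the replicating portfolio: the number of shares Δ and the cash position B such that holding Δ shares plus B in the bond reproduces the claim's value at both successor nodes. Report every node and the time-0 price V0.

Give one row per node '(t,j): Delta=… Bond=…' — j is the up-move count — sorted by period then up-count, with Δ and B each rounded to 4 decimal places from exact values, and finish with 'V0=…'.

Since d<R<u, set p* = (R−d)/(u−d) = 0.9459; price each node as the discounted p*-expectation of its children.
Terminal payoffs: V(3,0)=-69.9060, V(3,1)=-51.9542, V(3,2)=-25.2627, V(3,3)=14.4233
(2,0): S=48.5184. Δ = (V_up−V_dn)/(S_up−S_dn) = (-51.9542−-69.9060)/(54.8258−36.8740) = 1.0000. V = [p*·-51.9542 + (1−p*)·-69.9060]/1.11 = -47.6798. B = V − Δ·S = -96.1982.
(2,1): S=72.1392. Δ = (V_up−V_dn)/(S_up−S_dn) = (-25.2627−-51.9542)/(81.5173−54.8258) = 1.0000. V = [p*·-25.2627 + (1−p*)·-51.9542]/1.11 = -24.0590. B = V − Δ·S = -96.1982.
(2,2): S=107.2596. Δ = (V_up−V_dn)/(S_up−S_dn) = (14.4233−-25.2627)/(121.2033−81.5173) = 1.0000. V = [p*·14.4233 + (1−p*)·-25.2627]/1.11 = 11.0614. B = V − Δ·S = -96.1982.
(1,0): S=63.8400. Δ = (V_up−V_dn)/(S_up−S_dn) = (-24.0590−-47.6798)/(72.1392−48.5184) = 1.0000. V = [p*·-24.0590 + (1−p*)·-47.6798]/1.11 = -22.8250. B = V − Δ·S = -86.6650.
(1,1): S=94.9200. Δ = (V_up−V_dn)/(S_up−S_dn) = (11.0614−-24.0590)/(107.2596−72.1392) = 1.0000. V = [p*·11.0614 + (1−p*)·-24.0590]/1.11 = 8.2550. B = V − Δ·S = -86.6650.
(0,0): S=84.0000. Δ = (V_up−V_dn)/(S_up−S_dn) = (8.2550−-22.8250)/(94.9200−63.8400) = 1.0000. V = [p*·8.2550 + (1−p*)·-22.8250]/1.11 = 5.9234. B = V − Δ·S = -78.0766.
Each (Δ,B) replicates both successor values, so the strategy is self-financing and V0 is arbitrage-free.

(0,0): Delta=1.0000 Bond=-78.0766
(1,0): Delta=1.0000 Bond=-86.6650
(1,1): Delta=1.0000 Bond=-86.6650
(2,0): Delta=1.0000 Bond=-96.1982
(2,1): Delta=1.0000 Bond=-96.1982
(2,2): Delta=1.0000 Bond=-96.1982
V0=5.9234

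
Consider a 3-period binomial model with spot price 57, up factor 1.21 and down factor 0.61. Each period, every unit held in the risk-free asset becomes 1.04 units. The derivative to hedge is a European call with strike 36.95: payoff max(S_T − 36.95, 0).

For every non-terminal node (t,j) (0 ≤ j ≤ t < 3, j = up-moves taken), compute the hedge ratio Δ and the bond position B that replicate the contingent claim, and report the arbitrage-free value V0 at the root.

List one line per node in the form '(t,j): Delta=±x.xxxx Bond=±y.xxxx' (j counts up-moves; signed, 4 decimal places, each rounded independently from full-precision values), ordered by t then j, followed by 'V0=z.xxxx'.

Under the risk-neutral measure, an up-move has probability p* = (R−d)/(u−d) = 0.7167 and values discount at R = 1.04.
Terminal values V(3,·): V(3,0)=0.0000, V(3,1)=0.0000, V(3,2)=13.9568, V(3,3)=64.0290
  t=2,j=0: stock 21.2097 → up 25.6637 (V=0.0000), down 12.9379 (V=0.0000). Price 0.0000; hedge Δ=0.0000, bond B=0.0000.
  t=2,j=1: stock 42.0717 → up 50.9068 (V=13.9568), down 25.6637 (V=0.0000). Price 9.6176; hedge Δ=0.5529, bond B=-13.6436.
  t=2,j=2: stock 83.4537 → up 100.9790 (V=64.0290), down 50.9068 (V=13.9568). Price 47.9249; hedge Δ=1.0000, bond B=-35.5288.
  t=1,j=0: stock 34.7700 → up 42.0717 (V=9.6176), down 21.2097 (V=0.0000). Price 6.6275; hedge Δ=0.4610, bond B=-9.4019.
  t=1,j=1: stock 68.9700 → up 83.4537 (V=47.9249), down 42.0717 (V=9.6176). Price 35.6453; hedge Δ=0.9257, bond B=-28.2000.
  t=0,j=0: stock 57.0000 → up 68.9700 (V=35.6453), down 34.7700 (V=6.6275). Price 26.3689; hedge Δ=0.8485, bond B=-21.9941.
Each (Δ,B) replicates both successor values, so the strategy is self-financing and V0 is arbitrage-free.

(0,0): Delta=0.8485 Bond=-21.9941
(1,0): Delta=0.4610 Bond=-9.4019
(1,1): Delta=0.9257 Bond=-28.2000
(2,0): Delta=0.0000 Bond=0.0000
(2,1): Delta=0.5529 Bond=-13.6436
(2,2): Delta=1.0000 Bond=-35.5288
V0=26.3689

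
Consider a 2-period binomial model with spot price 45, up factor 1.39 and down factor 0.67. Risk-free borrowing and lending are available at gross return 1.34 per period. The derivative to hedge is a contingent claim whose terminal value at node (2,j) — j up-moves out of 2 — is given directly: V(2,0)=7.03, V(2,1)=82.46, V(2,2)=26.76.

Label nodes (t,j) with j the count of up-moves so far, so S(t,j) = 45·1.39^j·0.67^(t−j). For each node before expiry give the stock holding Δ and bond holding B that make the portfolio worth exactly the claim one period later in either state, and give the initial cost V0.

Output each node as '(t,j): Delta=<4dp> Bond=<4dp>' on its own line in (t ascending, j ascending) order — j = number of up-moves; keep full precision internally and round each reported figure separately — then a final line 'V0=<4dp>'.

The replicating-portfolio and risk-neutral prices coincide; use p* = (1.34−0.67)/(1.39−0.67) = 0.9306 for the latter.
Terminal payoffs: V(2,0)=7.0300, V(2,1)=82.4600, V(2,2)=26.7600
  t=1,j=0: stock 30.1500 → up 41.9085 (V=82.4600), down 20.2005 (V=7.0300). Price 57.6282; hedge Δ=3.4748, bond B=-47.1357.
  t=1,j=1: stock 62.5500 → up 86.9445 (V=26.7600), down 41.9085 (V=82.4600). Price 22.8568; hedge Δ=-1.2368, bond B=100.2179.
  t=0,j=0: stock 45.0000 → up 62.5500 (V=22.8568), down 30.1500 (V=57.6282). Price 18.8593; hedge Δ=-1.0732, bond B=67.1530.
Root portfolio cost Δ·45+B reproduces V0=18.8593.

(0,0): Delta=-1.0732 Bond=67.1530
(1,0): Delta=3.4748 Bond=-47.1357
(1,1): Delta=-1.2368 Bond=100.2179
V0=18.8593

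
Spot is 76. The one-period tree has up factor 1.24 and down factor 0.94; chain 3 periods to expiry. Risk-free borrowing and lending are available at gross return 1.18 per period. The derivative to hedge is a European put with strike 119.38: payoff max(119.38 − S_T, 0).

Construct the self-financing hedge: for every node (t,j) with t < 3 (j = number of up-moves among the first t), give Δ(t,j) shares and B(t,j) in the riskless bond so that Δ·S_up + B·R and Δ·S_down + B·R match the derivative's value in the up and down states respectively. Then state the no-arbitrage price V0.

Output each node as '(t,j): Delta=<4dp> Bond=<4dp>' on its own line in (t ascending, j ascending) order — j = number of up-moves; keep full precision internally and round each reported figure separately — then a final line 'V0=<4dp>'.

(0,0): Delta=-0.4855 Bond=41.5068
(1,0): Delta=-1.0000 Bond=85.7369
(1,1): Delta=-0.3879 Bond=39.7883
(2,0): Delta=-1.0000 Bond=101.1695
(2,1): Delta=-1.0000 Bond=101.1695
(2,2): Delta=-0.2720 Bond=33.3954
V0=4.6119

Risk-neutral probability p* = (R−d)/(u−d) = (1.18−0.94)/(1.24−0.94) = 0.8000.
Payoff layer (t=3): V(3,0)=56.2556, V(3,1)=36.1095, V(3,2)=9.5339, V(3,3)=0.0000
Node (2,0) S=67.1536: V=(p*·36.1095+(1−p*)·56.2556)/1.18=34.0159; Δ=(36.1095−56.2556)/(83.2705−63.1244)=-1.0000; B=V−Δ·S=101.1695
Node (2,1) S=88.5856: V=(p*·9.5339+(1−p*)·36.1095)/1.18=12.5839; Δ=(9.5339−36.1095)/(109.8461−83.2705)=-1.0000; B=V−Δ·S=101.1695
Node (2,2) S=116.8576: V=(p*·0.0000+(1−p*)·9.5339)/1.18=1.6159; Δ=(0.0000−9.5339)/(144.9034−109.8461)=-0.2720; B=V−Δ·S=33.3954
Node (1,0) S=71.4400: V=(p*·12.5839+(1−p*)·34.0159)/1.18=14.2969; Δ=(12.5839−34.0159)/(88.5856−67.1536)=-1.0000; B=V−Δ·S=85.7369
Node (1,1) S=94.2400: V=(p*·1.6159+(1−p*)·12.5839)/1.18=3.2284; Δ=(1.6159−12.5839)/(116.8576−88.5856)=-0.3879; B=V−Δ·S=39.7883
Node (0,0) S=76.0000: V=(p*·3.2284+(1−p*)·14.2969)/1.18=4.6119; Δ=(3.2284−14.2969)/(94.2400−71.4400)=-0.4855; B=V−Δ·S=41.5068
Each (Δ,B) replicates both successor values, so the strategy is self-financing and V0 is arbitrage-free.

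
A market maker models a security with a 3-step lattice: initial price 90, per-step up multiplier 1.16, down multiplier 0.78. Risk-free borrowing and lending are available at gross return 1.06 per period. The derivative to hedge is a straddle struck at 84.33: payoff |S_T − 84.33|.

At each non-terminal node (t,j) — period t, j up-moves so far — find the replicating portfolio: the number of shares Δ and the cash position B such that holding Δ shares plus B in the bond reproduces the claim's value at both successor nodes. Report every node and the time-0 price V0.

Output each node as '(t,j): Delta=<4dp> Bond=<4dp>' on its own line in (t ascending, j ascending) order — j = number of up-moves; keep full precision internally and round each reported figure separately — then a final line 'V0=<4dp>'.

The replicating-portfolio and risk-neutral prices coincide; use p* = (1.06−0.78)/(1.16−0.78) = 0.7368 for the latter.
Terminal payoffs: V(3,0)=41.6203, V(3,1)=20.8130, V(3,2)=10.1311, V(3,3)=56.1506
  t=2,j=0: stock 54.7560 → up 63.5170 (V=20.8130), down 42.7097 (V=41.6203). Price 24.8006; hedge Δ=-1.0000, bond B=79.5566.
  t=2,j=1: stock 81.4320 → up 94.4611 (V=10.1311), down 63.5170 (V=20.8130). Price 12.2096; hedge Δ=-0.3452, bond B=40.3199.
  t=2,j=2: stock 121.1040 → up 140.4806 (V=56.1506), down 94.4611 (V=10.1311). Price 41.5474; hedge Δ=1.0000, bond B=-79.5566.
  t=1,j=0: stock 70.2000 → up 81.4320 (V=12.2096), down 54.7560 (V=24.8006). Price 14.6443; hedge Δ=-0.4720, bond B=47.7786.
  t=1,j=1: stock 104.4000 → up 121.1040 (V=41.5474), down 81.4320 (V=12.2096). Price 31.9122; hedge Δ=0.7395, bond B=-45.2926.
  t=0,j=0: stock 90.0000 → up 104.4000 (V=31.9122), down 70.2000 (V=14.6443). Price 25.8189; hedge Δ=0.5049, bond B=-19.6228.
Each (Δ,B) replicates both successor values, so the strategy is self-financing and V0 is arbitrage-free.

(0,0): Delta=0.5049 Bond=-19.6228
(1,0): Delta=-0.4720 Bond=47.7786
(1,1): Delta=0.7395 Bond=-45.2926
(2,0): Delta=-1.0000 Bond=79.5566
(2,1): Delta=-0.3452 Bond=40.3199
(2,2): Delta=1.0000 Bond=-79.5566
V0=25.8189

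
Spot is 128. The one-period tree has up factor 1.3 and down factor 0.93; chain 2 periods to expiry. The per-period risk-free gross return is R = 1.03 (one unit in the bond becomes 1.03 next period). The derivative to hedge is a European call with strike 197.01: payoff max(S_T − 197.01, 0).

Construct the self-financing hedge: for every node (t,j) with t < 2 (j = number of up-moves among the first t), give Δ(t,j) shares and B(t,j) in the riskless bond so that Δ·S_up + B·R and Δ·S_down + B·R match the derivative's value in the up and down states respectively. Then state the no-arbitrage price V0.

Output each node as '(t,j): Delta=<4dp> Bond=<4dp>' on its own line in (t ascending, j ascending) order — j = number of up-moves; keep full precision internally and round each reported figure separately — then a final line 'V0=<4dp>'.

Since d<R<u, set p* = (R−d)/(u−d) = 0.2703; price each node as the discounted p*-expectation of its children.
Terminal payoffs: V(2,0)=0.0000, V(2,1)=0.0000, V(2,2)=19.3100
(1,0): S=119.0400. Δ = (V_up−V_dn)/(S_up−S_dn) = (0.0000−0.0000)/(154.7520−110.7072) = 0.0000. V = [p*·0.0000 + (1−p*)·0.0000]/1.03 = 0.0000. B = V − Δ·S = 0.0000.
(1,1): S=166.4000. Δ = (V_up−V_dn)/(S_up−S_dn) = (19.3100−0.0000)/(216.3200−154.7520) = 0.3136. V = [p*·19.3100 + (1−p*)·0.0000]/1.03 = 5.0669. B = V − Δ·S = -47.1223.
(0,0): S=128.0000. Δ = (V_up−V_dn)/(S_up−S_dn) = (5.0669−0.0000)/(166.4000−119.0400) = 0.1070. V = [p*·5.0669 + (1−p*)·0.0000]/1.03 = 1.3295. B = V − Δ·S = -12.3648.
Each (Δ,B) replicates both successor values, so the strategy is self-financing and V0 is arbitrage-free.

(0,0): Delta=0.1070 Bond=-12.3648
(1,0): Delta=0.0000 Bond=0.0000
(1,1): Delta=0.3136 Bond=-47.1223
V0=1.3295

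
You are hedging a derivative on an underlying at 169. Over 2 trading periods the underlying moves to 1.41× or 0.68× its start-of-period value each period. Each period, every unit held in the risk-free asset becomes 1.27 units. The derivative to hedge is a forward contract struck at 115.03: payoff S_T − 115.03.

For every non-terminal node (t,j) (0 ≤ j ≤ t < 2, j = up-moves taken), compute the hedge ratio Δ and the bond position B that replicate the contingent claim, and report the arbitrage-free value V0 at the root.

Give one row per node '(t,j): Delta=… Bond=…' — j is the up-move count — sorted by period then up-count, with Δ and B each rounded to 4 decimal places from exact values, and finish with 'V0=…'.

Since d<R<u, set p* = (R−d)/(u−d) = 0.8082; price each node as the discounted p*-expectation of its children.
At expiry t=2: V(2,0)=-36.8844, V(2,1)=47.0072, V(2,2)=220.9589
Node (1,0) S=114.9200: V=(p*·47.0072+(1−p*)·-36.8844)/1.27=24.3452; Δ=(47.0072−-36.8844)/(162.0372−78.1456)=1.0000; B=V−Δ·S=-90.5748
Node (1,1) S=238.2900: V=(p*·220.9589+(1−p*)·47.0072)/1.27=147.7152; Δ=(220.9589−47.0072)/(335.9889−162.0372)=1.0000; B=V−Δ·S=-90.5748
Node (0,0) S=169.0000: V=(p*·147.7152+(1−p*)·24.3452)/1.27=97.6813; Δ=(147.7152−24.3452)/(238.2900−114.9200)=1.0000; B=V−Δ·S=-71.3187
Check: Δ(0,0)·S0 + B(0,0) = 97.6813 = V0.

(0,0): Delta=1.0000 Bond=-71.3187
(1,0): Delta=1.0000 Bond=-90.5748
(1,1): Delta=1.0000 Bond=-90.5748
V0=97.6813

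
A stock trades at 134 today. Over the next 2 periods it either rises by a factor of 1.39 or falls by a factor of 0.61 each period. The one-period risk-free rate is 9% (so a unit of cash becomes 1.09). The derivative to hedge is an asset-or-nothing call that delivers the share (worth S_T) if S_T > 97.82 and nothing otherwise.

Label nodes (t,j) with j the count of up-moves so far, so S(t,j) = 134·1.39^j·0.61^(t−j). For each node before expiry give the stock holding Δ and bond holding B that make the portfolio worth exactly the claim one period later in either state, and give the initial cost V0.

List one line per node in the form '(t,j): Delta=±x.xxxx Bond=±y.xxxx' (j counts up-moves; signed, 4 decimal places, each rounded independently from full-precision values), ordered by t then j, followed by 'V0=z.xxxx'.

(0,0): Delta=1.1683 Bond=-28.7646
(1,0): Delta=1.7821 Bond=-81.5189
(1,1): Delta=1.0000 Bond=0.0000
V0=127.7918

No-arbitrage ⇒ martingale measure with p* = (R−d)/(u−d) = 0.6154.
Terminal payoffs: V(2,0)=0.0000, V(2,1)=113.6186, V(2,2)=258.9014
(1,0): S=81.7400. Δ = (V_up−V_dn)/(S_up−S_dn) = (113.6186−0.0000)/(113.6186−49.8614) = 1.7821. V = [p*·113.6186 + (1−p*)·0.0000]/1.09 = 64.1460. B = V − Δ·S = -81.5189.
(1,1): S=186.2600. Δ = (V_up−V_dn)/(S_up−S_dn) = (258.9014−113.6186)/(258.9014−113.6186) = 1.0000. V = [p*·258.9014 + (1−p*)·113.6186]/1.09 = 186.2600. B = V − Δ·S = 0.0000.
(0,0): S=134.0000. Δ = (V_up−V_dn)/(S_up−S_dn) = (186.2600−64.1460)/(186.2600−81.7400) = 1.1683. V = [p*·186.2600 + (1−p*)·64.1460]/1.09 = 127.7918. B = V − Δ·S = -28.7646.
Root portfolio cost Δ·134+B reproduces V0=127.7918.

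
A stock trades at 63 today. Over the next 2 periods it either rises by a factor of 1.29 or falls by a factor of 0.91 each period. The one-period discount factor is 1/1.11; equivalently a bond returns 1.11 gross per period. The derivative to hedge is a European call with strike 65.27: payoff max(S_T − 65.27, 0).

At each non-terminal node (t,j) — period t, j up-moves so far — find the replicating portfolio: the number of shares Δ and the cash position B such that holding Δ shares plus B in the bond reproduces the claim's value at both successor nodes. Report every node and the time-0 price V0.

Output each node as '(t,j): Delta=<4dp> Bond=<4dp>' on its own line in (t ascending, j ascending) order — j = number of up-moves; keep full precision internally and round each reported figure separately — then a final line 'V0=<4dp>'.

No-arbitrage ⇒ martingale measure with p* = (R−d)/(u−d) = 0.5263.
Terminal payoffs: V(2,0)=0.0000, V(2,1)=8.6857, V(2,2)=39.5683
  t=1,j=0: stock 57.3300 → up 73.9557 (V=8.6857), down 52.1703 (V=0.0000). Price 4.1184; hedge Δ=0.3987, bond B=-18.7387.
  t=1,j=1: stock 81.2700 → up 104.8383 (V=39.5683), down 73.9557 (V=8.6857). Price 22.4682; hedge Δ=1.0000, bond B=-58.8018.
  t=0,j=0: stock 63.0000 → up 81.2700 (V=22.4682), down 57.3300 (V=4.1184). Price 12.4110; hedge Δ=0.7665, bond B=-35.8780.
The time-0 hedge costs 12.4110, which is the no-arbitrage price.

(0,0): Delta=0.7665 Bond=-35.8780
(1,0): Delta=0.3987 Bond=-18.7387
(1,1): Delta=1.0000 Bond=-58.8018
V0=12.4110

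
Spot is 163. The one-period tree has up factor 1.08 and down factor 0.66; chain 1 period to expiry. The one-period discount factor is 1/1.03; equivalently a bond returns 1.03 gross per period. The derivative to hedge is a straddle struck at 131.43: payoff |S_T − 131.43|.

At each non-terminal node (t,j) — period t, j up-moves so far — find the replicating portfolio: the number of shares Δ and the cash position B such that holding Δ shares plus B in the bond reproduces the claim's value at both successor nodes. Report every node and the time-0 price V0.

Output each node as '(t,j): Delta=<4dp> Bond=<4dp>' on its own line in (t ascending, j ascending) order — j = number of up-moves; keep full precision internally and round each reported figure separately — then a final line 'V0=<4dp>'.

(0,0): Delta=0.3032 Bond=-8.5173
V0=40.9112

No-arbitrage ⇒ martingale measure with p* = (R−d)/(u−d) = 0.8810.
At expiry t=1: V(1,0)=23.8500, V(1,1)=44.6100
(0,0): S=163.0000. Δ = (V_up−V_dn)/(S_up−S_dn) = (44.6100−23.8500)/(176.0400−107.5800) = 0.3032. V = [p*·44.6100 + (1−p*)·23.8500]/1.03 = 40.9112. B = V − Δ·S = -8.5173.
Check: Δ(0,0)·S0 + B(0,0) = 40.9112 = V0.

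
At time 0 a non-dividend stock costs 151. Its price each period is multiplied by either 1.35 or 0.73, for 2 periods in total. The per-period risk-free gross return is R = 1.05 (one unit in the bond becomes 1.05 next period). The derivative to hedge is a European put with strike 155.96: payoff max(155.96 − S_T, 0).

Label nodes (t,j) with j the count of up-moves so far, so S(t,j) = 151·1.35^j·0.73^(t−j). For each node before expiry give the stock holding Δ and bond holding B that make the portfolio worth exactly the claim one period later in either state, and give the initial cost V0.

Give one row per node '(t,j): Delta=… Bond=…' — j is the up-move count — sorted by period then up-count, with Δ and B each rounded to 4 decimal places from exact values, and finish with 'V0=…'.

Since d<R<u, set p* = (R−d)/(u−d) = 0.5161; price each node as the discounted p*-expectation of its children.
Terminal payoffs: V(2,0)=75.4921, V(2,1)=7.1495, V(2,2)=0.0000
(1,0): S=110.2300. Δ = (V_up−V_dn)/(S_up−S_dn) = (7.1495−75.4921)/(148.8105−80.4679) = -1.0000. V = [p*·7.1495 + (1−p*)·75.4921]/1.05 = 38.3033. B = V − Δ·S = 148.5333.
(1,1): S=203.8500. Δ = (V_up−V_dn)/(S_up−S_dn) = (0.0000−7.1495)/(275.1975−148.8105) = -0.0566. V = [p*·0.0000 + (1−p*)·7.1495]/1.05 = 3.2947. B = V − Δ·S = 14.8262.
(0,0): S=151.0000. Δ = (V_up−V_dn)/(S_up−S_dn) = (3.2947−38.3033)/(203.8500−110.2300) = -0.3739. V = [p*·3.2947 + (1−p*)·38.3033]/1.05 = 19.2708. B = V − Δ·S = 75.7364.
Check: Δ(0,0)·S0 + B(0,0) = 19.2708 = V0.

(0,0): Delta=-0.3739 Bond=75.7364
(1,0): Delta=-1.0000 Bond=148.5333
(1,1): Delta=-0.0566 Bond=14.8262
V0=19.2708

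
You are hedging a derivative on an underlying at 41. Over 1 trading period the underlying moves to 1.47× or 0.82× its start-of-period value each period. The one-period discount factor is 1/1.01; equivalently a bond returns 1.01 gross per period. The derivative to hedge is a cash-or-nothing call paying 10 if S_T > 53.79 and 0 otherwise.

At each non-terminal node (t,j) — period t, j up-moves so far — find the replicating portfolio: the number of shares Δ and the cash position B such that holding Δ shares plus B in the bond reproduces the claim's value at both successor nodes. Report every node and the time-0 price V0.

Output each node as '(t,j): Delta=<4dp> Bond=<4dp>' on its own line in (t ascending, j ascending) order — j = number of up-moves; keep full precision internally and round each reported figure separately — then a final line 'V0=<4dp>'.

No-arbitrage ⇒ martingale measure with p* = (R−d)/(u−d) = 0.2923.
Payoff layer (t=1): V(1,0)=0.0000, V(1,1)=10.0000
(0,0): S=41.0000. Δ = (V_up−V_dn)/(S_up−S_dn) = (10.0000−0.0000)/(60.2700−33.6200) = 0.3752. V = [p*·10.0000 + (1−p*)·0.0000]/1.01 = 2.8941. B = V − Δ·S = -12.4905.
Self-financing check: at every node Δ·S+B equals the discounted successor values.

(0,0): Delta=0.3752 Bond=-12.4905
V0=2.8941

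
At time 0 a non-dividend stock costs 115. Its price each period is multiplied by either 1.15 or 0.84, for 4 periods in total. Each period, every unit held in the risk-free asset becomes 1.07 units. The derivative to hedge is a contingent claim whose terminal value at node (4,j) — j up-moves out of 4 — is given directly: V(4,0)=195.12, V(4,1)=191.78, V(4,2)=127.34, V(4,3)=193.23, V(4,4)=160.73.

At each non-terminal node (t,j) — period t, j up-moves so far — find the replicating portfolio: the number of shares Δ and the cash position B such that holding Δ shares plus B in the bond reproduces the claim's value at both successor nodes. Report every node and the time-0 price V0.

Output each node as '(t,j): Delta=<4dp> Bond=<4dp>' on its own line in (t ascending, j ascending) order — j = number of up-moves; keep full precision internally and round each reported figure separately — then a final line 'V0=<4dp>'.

The replicating-portfolio and risk-neutral prices coincide; use p* = (1.07−0.84)/(1.15−0.84) = 0.7419 for the latter.
Terminal values V(4,·): V(4,0)=195.1200, V(4,1)=191.7800, V(4,2)=127.3400, V(4,3)=193.2300, V(4,4)=160.7300
(3,0): S=68.1610. Δ = (V_up−V_dn)/(S_up−S_dn) = (191.7800−195.1200)/(78.3851−57.2552) = -0.1581. V = [p*·191.7800 + (1−p*)·195.1200]/1.07 = 180.0392. B = V − Δ·S = 190.8134.
(3,1): S=93.3156. Δ = (V_up−V_dn)/(S_up−S_dn) = (127.3400−191.7800)/(107.3129−78.3851) = -2.2276. V = [p*·127.3400 + (1−p*)·191.7800]/1.07 = 134.5511. B = V − Δ·S = 342.4221.
(3,2): S=127.7535. Δ = (V_up−V_dn)/(S_up−S_dn) = (193.2300−127.3400)/(146.9165−107.3129) = 1.6637. V = [p*·193.2300 + (1−p*)·127.3400]/1.07 = 164.6973. B = V − Δ·S = -47.8511.
(3,3): S=174.9006. Δ = (V_up−V_dn)/(S_up−S_dn) = (160.7300−193.2300)/(201.1357−146.9165) = -0.5994. V = [p*·160.7300 + (1−p*)·193.2300]/1.07 = 158.0534. B = V − Δ·S = 262.8921.
(2,0): S=81.1440. Δ = (V_up−V_dn)/(S_up−S_dn) = (134.5511−180.0392)/(93.3156−68.1610) = -1.8083. V = [p*·134.5511 + (1−p*)·180.0392]/1.07 = 136.7196. B = V − Δ·S = 283.4554.
(2,1): S=111.0900. Δ = (V_up−V_dn)/(S_up−S_dn) = (164.6973−134.5511)/(127.7535−93.3156) = 0.8754. V = [p*·164.6973 + (1−p*)·134.5511]/1.07 = 146.6520. B = V − Δ·S = 49.4061.
(2,2): S=152.0875. Δ = (V_up−V_dn)/(S_up−S_dn) = (158.0534−164.6973)/(174.9006−127.7535) = -0.1409. V = [p*·158.0534 + (1−p*)·164.6973]/1.07 = 149.3158. B = V − Δ·S = 170.7479.
(1,0): S=96.6000. Δ = (V_up−V_dn)/(S_up−S_dn) = (146.6520−136.7196)/(111.0900−81.1440) = 0.3317. V = [p*·146.6520 + (1−p*)·136.7196]/1.07 = 134.6624. B = V − Δ·S = 102.6224.
(1,1): S=132.2500. Δ = (V_up−V_dn)/(S_up−S_dn) = (149.3158−146.6520)/(152.0875−111.0900) = 0.0650. V = [p*·149.3158 + (1−p*)·146.6520]/1.07 = 138.9050. B = V − Δ·S = 130.3121.
(0,0): S=115.0000. Δ = (V_up−V_dn)/(S_up−S_dn) = (138.9050−134.6624)/(132.2500−96.6000) = 0.1190. V = [p*·138.9050 + (1−p*)·134.6624]/1.07 = 128.7946. B = V − Δ·S = 115.1087.
The time-0 hedge costs 128.7946, which is the no-arbitrage price.

(0,0): Delta=0.1190 Bond=115.1087
(1,0): Delta=0.3317 Bond=102.6224
(1,1): Delta=0.0650 Bond=130.3121
(2,0): Delta=-1.8083 Bond=283.4554
(2,1): Delta=0.8754 Bond=49.4061
(2,2): Delta=-0.1409 Bond=170.7479
(3,0): Delta=-0.1581 Bond=190.8134
(3,1): Delta=-2.2276 Bond=342.4221
(3,2): Delta=1.6637 Bond=-47.8511
(3,3): Delta=-0.5994 Bond=262.8921
V0=128.7946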